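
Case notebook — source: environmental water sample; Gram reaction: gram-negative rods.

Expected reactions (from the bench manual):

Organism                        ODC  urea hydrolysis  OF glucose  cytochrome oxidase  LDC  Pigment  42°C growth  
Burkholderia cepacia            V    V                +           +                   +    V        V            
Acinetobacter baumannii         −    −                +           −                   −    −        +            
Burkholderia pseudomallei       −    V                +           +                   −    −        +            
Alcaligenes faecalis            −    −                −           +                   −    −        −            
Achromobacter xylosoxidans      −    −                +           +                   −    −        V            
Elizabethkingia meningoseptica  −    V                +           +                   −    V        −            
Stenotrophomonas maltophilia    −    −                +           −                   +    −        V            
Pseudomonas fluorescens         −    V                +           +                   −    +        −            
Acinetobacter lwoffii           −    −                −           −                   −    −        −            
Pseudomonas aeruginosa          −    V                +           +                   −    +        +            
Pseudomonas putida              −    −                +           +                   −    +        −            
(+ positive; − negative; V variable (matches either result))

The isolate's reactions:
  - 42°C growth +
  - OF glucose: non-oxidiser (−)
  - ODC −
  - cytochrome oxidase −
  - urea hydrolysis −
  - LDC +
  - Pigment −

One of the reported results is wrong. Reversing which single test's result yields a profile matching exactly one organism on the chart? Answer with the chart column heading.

As reported, no row in the chart matches all 7 reactions.
Reversing Pigment → still no organism matches.
Reversing LDC → still no organism matches.
Reversing OF glucose (to +) → unique match: Stenotrophomonas maltophilia.
Reversing ODC → still no organism matches.
Reversing 42°C growth → still no organism matches.
Reversing urea hydrolysis → still no organism matches.
Reversing cytochrome oxidase → still no organism matches.

OF glucose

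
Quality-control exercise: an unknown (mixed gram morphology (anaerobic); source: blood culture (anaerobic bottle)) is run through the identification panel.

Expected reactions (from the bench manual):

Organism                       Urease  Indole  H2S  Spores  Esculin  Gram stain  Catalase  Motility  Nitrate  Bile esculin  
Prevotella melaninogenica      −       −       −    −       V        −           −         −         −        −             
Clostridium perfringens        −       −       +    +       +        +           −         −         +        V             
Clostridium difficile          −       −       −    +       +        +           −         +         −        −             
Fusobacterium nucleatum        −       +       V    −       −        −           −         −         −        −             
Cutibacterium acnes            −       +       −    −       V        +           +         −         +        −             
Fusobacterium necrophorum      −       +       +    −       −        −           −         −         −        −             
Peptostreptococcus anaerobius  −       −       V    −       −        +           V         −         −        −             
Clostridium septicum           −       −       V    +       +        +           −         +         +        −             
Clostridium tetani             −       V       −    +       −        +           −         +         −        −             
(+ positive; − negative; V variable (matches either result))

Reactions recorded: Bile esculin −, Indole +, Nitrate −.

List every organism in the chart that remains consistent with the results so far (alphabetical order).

Nitrate −: excludes Clostridium perfringens, Cutibacterium acnes, Clostridium septicum — 6 left.
Indole +: excludes Prevotella melaninogenica, Clostridium difficile, Peptostreptococcus anaerobius — 3 left.
Bile esculin −: all 3 remaining candidates are consistent.

Clostridium tetani, Fusobacterium necrophorum, Fusobacterium nucleatum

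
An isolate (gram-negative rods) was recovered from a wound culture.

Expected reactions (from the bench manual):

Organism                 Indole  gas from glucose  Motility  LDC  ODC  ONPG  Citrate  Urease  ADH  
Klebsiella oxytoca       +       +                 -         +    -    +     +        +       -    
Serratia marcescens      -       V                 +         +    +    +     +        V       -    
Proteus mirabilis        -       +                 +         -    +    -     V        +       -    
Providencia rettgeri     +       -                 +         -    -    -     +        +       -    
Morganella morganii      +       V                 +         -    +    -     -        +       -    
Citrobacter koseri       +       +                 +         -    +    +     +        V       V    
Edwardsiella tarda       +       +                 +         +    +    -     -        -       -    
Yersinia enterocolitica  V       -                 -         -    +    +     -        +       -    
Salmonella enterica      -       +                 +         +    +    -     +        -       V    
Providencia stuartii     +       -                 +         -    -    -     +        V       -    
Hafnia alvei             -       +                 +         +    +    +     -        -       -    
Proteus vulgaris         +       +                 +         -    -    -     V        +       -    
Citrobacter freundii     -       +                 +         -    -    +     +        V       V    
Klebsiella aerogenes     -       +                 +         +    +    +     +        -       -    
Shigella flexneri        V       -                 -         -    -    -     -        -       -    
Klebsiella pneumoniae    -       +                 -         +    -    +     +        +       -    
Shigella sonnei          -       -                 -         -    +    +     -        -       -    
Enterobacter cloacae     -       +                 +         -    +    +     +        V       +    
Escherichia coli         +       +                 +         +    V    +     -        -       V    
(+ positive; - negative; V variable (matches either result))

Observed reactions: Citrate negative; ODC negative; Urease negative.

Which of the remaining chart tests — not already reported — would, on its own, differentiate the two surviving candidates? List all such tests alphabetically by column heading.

Citrate -: excludes 10 organisms — 9 left.
Urease -: excludes Proteus mirabilis, Morganella morganii, Yersinia enterocolitica, Proteus vulgaris — 5 left.
ODC -: excludes Edwardsiella tarda, Hafnia alvei, Shigella sonnei — 2 left.
Two candidates remain: Escherichia coli and Shigella flexneri.
  Indole: + vs V — variable for at least one, does not separate.
  gas from glucose: Escherichia coli +, Shigella flexneri - — discriminates.
  Motility: Escherichia coli +, Shigella flexneri - — discriminates.
  LDC: Escherichia coli +, Shigella flexneri - — discriminates.
  ONPG: Escherichia coli +, Shigella flexneri - — discriminates.
  ADH: V vs - — variable for at least one, does not separate.

gas from glucose, LDC, Motility, ONPG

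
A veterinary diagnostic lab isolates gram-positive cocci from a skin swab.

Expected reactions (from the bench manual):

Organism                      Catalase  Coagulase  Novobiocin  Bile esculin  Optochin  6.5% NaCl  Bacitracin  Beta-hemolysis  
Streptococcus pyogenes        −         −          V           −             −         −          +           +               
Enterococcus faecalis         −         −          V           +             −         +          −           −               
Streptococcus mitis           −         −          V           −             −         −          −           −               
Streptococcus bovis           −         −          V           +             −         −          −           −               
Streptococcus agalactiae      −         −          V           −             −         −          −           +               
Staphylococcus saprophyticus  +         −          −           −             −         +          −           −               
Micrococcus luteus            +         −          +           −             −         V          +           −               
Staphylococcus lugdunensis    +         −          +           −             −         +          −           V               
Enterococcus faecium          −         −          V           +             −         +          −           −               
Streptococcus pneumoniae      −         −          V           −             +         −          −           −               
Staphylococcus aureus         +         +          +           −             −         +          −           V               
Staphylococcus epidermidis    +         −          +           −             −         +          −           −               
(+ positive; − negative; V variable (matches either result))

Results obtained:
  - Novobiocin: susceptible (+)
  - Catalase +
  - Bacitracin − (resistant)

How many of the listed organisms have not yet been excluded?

Bacitracin −: excludes Streptococcus pyogenes, Micrococcus luteus — 10 left.
Novobiocin +: excludes Staphylococcus saprophyticus — 9 left.
Catalase +: excludes 6 organisms — 3 left.
Still consistent: Staphylococcus aureus, Staphylococcus epidermidis, Staphylococcus lugdunensis.

3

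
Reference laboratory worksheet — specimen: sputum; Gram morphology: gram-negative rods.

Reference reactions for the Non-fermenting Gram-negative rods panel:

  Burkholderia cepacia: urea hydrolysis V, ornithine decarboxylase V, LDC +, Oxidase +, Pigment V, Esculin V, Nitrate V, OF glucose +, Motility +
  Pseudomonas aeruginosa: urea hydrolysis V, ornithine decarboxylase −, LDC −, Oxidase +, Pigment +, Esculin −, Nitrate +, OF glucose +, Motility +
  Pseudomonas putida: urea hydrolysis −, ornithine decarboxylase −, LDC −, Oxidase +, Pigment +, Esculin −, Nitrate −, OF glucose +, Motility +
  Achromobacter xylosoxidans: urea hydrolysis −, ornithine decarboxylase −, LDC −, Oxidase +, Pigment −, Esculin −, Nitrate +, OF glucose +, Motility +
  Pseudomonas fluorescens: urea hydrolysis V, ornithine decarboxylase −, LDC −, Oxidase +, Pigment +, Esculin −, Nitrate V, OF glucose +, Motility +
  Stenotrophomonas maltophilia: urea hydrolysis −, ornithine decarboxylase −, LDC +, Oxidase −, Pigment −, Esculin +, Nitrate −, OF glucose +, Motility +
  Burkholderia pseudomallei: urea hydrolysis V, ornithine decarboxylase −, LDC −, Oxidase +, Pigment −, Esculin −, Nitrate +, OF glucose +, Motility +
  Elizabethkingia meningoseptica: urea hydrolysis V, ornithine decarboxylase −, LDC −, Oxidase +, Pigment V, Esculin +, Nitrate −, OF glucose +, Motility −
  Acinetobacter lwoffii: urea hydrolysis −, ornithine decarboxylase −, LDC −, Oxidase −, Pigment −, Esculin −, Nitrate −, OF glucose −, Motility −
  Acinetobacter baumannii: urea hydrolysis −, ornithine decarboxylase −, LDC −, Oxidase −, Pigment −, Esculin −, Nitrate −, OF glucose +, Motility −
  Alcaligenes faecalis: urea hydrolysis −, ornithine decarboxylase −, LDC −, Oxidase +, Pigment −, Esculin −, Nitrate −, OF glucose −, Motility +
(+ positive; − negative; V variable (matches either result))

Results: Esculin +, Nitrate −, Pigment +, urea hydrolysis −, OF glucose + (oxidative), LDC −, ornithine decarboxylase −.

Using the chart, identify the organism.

Elizabethkingia meningoseptica

Nitrate −: excludes Pseudomonas aeruginosa, Achromobacter xylosoxidans, Burkholderia pseudomallei — 8 left.
Pigment +: excludes Stenotrophomonas maltophilia, Acinetobacter lwoffii, Acinetobacter baumannii, Alcaligenes faecalis — 4 left.
OF glucose +: all 4 remaining candidates are consistent.
urea hydrolysis −: all 4 remaining candidates are consistent.
ornithine decarboxylase −: all 4 remaining candidates are consistent.
LDC −: excludes Burkholderia cepacia — 3 left.
Esculin +: excludes Pseudomonas putida, Pseudomonas fluorescens — 1 left.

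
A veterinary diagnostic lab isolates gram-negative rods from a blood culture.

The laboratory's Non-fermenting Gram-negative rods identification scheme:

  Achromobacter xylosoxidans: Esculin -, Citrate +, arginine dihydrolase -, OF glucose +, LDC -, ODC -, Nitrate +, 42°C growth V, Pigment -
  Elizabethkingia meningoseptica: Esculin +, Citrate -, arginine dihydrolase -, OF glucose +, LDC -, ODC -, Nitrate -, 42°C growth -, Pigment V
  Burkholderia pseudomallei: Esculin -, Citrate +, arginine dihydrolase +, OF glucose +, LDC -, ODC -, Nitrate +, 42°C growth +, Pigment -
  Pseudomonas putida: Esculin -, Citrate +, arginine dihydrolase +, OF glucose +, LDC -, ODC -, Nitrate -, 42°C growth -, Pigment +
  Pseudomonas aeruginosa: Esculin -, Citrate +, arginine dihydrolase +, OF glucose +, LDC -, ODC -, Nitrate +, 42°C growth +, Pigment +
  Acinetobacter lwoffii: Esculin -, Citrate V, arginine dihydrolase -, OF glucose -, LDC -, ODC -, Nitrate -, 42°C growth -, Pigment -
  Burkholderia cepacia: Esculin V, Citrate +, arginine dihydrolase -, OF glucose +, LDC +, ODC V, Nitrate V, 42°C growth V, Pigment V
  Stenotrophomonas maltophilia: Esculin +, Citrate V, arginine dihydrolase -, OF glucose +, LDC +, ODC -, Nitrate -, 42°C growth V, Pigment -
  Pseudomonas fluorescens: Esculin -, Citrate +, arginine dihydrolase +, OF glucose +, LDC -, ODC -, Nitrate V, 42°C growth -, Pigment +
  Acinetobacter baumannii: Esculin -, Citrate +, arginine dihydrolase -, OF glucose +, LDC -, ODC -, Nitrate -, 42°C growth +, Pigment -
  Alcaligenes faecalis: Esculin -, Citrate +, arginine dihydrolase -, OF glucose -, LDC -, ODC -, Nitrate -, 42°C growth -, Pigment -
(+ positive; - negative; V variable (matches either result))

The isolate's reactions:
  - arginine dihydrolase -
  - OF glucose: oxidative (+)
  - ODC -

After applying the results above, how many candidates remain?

OF glucose +: excludes Acinetobacter lwoffii, Alcaligenes faecalis — 9 left.
ODC -: all 9 remaining candidates are consistent.
arginine dihydrolase -: excludes Burkholderia pseudomallei, Pseudomonas putida, Pseudomonas aeruginosa, Pseudomonas fluorescens — 5 left.
Still consistent: Achromobacter xylosoxidans, Acinetobacter baumannii, Burkholderia cepacia, Elizabethkingia meningoseptica, Stenotrophomonas maltophilia.

5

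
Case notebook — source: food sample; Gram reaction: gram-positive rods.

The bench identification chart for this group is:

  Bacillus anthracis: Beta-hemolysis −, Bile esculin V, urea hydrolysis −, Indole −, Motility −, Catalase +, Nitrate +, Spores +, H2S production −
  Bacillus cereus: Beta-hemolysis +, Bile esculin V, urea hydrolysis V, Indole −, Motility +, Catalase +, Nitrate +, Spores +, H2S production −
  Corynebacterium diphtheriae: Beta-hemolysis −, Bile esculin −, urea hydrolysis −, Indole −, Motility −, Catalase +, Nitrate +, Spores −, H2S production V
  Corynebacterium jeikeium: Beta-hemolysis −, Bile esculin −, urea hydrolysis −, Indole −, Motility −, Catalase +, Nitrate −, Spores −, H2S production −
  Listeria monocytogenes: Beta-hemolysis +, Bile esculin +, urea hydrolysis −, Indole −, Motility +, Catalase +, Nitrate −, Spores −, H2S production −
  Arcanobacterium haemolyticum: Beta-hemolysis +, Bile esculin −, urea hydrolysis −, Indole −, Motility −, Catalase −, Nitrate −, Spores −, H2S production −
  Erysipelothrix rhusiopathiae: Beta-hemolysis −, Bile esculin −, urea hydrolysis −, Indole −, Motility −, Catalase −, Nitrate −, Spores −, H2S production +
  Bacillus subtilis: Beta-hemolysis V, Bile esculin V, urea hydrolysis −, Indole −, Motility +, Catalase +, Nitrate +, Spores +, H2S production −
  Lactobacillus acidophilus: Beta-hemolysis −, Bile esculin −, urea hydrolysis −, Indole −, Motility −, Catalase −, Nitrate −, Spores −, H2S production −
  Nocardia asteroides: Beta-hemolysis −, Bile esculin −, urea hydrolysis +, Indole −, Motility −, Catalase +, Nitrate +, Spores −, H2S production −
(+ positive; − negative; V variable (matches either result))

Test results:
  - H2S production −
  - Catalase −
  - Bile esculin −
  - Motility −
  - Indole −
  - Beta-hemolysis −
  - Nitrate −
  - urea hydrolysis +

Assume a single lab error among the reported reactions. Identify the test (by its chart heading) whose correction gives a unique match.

As reported, no row in the chart matches all 8 reactions.
Reversing Indole → still no organism matches.
Reversing Catalase → still no organism matches.
Reversing Motility → still no organism matches.
Reversing urea hydrolysis (to −) → unique match: Lactobacillus acidophilus.
Reversing Bile esculin → still no organism matches.
Reversing Nitrate → still no organism matches.
Reversing H2S production → still no organism matches.
Reversing Beta-hemolysis → still no organism matches.

urea hydrolysis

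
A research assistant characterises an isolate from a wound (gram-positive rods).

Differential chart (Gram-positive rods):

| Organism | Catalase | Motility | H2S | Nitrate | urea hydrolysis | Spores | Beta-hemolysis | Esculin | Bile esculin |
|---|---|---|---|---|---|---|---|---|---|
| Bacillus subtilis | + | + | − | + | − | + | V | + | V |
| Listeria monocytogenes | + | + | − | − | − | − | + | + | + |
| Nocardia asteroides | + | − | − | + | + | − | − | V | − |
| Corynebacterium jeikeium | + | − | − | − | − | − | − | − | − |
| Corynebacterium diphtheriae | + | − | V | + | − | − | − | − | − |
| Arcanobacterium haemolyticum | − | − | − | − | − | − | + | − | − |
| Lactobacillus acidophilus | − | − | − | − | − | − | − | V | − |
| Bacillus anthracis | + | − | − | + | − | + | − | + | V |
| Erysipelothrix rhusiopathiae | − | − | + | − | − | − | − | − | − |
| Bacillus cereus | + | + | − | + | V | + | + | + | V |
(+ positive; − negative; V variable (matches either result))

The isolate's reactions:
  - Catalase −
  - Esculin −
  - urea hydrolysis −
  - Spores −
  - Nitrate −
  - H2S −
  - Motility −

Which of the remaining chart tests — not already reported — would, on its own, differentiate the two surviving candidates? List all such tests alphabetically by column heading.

Beta-hemolysis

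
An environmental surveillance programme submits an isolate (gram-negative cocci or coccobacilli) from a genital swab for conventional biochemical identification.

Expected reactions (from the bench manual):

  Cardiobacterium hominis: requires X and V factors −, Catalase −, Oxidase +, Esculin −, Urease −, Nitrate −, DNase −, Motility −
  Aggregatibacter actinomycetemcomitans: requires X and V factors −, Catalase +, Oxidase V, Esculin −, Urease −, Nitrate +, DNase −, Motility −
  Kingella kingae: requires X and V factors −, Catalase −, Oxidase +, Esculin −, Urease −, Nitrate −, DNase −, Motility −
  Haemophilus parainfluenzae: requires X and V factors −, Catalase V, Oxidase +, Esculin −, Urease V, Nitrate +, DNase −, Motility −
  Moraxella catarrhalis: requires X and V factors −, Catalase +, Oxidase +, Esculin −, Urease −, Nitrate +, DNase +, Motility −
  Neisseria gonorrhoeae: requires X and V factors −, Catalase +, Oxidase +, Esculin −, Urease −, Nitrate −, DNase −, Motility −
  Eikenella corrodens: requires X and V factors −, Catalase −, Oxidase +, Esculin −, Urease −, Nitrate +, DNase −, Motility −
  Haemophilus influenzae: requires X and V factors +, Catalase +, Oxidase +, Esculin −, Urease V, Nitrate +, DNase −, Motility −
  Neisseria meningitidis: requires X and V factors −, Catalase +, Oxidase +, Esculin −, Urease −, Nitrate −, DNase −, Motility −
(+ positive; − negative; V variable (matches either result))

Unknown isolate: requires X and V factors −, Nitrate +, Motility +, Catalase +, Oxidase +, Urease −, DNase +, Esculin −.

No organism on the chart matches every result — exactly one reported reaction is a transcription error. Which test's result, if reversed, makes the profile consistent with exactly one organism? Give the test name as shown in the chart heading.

As reported, no row in the chart matches all 8 reactions.
Reversing Esculin → still no organism matches.
Reversing Catalase → still no organism matches.
Reversing DNase → still no organism matches.
Reversing Motility (to −) → unique match: Moraxella catarrhalis.
Reversing Urease → still no organism matches.
Reversing Oxidase → still no organism matches.
Reversing requires X and V factors → still no organism matches.
Reversing Nitrate → still no organism matches.

Motility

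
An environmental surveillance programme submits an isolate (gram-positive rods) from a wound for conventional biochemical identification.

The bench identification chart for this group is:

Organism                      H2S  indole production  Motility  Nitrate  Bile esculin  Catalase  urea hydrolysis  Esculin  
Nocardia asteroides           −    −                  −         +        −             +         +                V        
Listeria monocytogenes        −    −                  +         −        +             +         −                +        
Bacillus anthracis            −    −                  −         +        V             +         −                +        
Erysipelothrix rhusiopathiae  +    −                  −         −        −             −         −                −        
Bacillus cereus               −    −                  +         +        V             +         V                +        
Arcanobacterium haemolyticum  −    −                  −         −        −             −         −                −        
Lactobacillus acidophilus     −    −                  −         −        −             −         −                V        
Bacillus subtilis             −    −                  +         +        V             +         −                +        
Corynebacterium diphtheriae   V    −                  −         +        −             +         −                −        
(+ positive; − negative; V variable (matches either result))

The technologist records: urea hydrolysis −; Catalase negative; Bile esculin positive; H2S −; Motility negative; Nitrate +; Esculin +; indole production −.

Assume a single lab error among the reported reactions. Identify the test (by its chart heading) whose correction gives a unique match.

As reported, no row in the chart matches all 8 reactions.
Reversing Motility → still no organism matches.
Reversing Nitrate → still no organism matches.
Reversing urea hydrolysis → still no organism matches.
Reversing Bile esculin → still no organism matches.
Reversing indole production → still no organism matches.
Reversing Esculin → still no organism matches.
Reversing H2S → still no organism matches.
Reversing Catalase (to +) → unique match: Bacillus anthracis.

Catalase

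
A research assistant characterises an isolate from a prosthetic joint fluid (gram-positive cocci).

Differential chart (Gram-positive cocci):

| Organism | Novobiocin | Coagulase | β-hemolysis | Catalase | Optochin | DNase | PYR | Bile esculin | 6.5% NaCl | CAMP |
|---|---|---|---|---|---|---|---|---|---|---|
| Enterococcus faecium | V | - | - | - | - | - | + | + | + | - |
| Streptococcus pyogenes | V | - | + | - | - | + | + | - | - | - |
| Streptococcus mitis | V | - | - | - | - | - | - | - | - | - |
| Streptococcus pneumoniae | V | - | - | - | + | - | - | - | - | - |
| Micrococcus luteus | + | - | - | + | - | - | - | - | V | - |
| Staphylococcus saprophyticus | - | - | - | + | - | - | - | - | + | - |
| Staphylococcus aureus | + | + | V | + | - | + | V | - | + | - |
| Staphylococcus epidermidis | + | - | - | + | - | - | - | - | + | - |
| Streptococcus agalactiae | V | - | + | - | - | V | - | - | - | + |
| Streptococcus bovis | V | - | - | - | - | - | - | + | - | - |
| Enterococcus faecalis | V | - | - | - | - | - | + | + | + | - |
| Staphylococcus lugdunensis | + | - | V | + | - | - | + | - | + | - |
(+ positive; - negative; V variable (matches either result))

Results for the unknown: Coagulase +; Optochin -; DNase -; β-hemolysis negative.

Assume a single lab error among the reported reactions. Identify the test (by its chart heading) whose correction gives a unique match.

DNase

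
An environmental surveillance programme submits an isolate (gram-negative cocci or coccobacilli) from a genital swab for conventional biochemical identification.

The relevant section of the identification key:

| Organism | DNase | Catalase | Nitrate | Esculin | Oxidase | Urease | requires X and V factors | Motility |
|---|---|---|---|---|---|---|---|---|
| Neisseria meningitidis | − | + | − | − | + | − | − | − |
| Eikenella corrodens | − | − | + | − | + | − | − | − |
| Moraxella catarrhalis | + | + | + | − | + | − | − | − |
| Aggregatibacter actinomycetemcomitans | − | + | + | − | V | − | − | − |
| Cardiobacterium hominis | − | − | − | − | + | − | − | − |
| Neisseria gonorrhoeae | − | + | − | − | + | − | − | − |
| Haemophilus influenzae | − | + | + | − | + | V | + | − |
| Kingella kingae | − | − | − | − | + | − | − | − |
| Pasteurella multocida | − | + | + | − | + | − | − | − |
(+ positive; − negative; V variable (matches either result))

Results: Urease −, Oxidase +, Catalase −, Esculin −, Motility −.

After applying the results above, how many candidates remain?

3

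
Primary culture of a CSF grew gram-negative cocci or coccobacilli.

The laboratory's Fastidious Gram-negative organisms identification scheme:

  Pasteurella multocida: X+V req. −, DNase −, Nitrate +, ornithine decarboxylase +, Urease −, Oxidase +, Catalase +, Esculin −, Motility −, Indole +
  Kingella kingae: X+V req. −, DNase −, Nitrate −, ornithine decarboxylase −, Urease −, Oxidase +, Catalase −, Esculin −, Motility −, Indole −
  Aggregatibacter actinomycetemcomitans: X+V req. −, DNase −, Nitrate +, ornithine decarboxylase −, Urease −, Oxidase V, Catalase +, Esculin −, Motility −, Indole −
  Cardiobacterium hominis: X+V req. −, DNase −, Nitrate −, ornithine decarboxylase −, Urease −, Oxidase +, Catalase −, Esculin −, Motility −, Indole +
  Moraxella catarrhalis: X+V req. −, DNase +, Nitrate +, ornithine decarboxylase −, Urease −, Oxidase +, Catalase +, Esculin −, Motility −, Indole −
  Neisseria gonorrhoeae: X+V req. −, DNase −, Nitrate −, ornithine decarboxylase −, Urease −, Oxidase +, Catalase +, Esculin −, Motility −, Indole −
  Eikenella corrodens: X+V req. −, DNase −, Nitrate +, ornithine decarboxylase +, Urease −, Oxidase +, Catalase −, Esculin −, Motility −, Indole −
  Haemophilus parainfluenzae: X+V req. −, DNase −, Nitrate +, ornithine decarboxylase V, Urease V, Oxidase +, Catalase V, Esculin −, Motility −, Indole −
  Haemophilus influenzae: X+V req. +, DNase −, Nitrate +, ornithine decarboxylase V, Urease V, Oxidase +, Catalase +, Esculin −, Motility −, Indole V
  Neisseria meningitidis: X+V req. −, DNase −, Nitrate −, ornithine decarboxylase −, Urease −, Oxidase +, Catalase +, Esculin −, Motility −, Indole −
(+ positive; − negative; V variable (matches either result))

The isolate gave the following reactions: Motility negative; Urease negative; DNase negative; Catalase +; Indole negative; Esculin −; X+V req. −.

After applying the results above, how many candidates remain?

X+V req. −: excludes Haemophilus influenzae — 9 left.
Urease −: all 9 remaining candidates are consistent.
Esculin −: all 9 remaining candidates are consistent.
Catalase +: excludes Kingella kingae, Cardiobacterium hominis, Eikenella corrodens — 6 left.
Motility −: all 6 remaining candidates are consistent.
DNase −: excludes Moraxella catarrhalis — 5 left.
Indole −: excludes Pasteurella multocida — 4 left.
Still consistent: Aggregatibacter actinomycetemcomitans, Haemophilus parainfluenzae, Neisseria gonorrhoeae, Neisseria meningitidis.

4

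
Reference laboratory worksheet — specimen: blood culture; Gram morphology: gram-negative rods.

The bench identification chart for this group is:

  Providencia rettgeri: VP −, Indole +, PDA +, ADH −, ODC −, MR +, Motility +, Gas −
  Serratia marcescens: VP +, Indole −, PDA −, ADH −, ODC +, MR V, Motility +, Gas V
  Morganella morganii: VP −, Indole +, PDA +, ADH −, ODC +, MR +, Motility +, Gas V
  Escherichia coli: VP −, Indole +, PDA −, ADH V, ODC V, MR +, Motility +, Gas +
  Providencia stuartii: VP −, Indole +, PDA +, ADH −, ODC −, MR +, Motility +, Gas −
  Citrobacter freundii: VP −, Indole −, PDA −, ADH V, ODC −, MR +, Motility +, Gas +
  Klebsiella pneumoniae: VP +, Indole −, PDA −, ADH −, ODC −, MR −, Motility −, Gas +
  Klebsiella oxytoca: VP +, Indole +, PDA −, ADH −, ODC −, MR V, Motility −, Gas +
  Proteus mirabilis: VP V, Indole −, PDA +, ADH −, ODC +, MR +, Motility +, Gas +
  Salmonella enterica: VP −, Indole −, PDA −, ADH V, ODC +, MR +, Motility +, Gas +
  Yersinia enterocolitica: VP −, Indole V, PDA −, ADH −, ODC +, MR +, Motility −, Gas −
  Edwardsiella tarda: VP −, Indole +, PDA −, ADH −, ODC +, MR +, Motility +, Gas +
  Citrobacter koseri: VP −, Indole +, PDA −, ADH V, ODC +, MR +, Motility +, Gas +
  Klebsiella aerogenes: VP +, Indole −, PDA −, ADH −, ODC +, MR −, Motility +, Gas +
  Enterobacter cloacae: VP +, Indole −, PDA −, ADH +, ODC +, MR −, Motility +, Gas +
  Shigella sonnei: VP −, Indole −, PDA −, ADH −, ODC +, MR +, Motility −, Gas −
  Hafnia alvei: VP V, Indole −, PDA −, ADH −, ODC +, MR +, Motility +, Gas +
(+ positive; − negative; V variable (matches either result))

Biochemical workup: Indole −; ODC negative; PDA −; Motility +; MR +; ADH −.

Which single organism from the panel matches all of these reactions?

Citrobacter freundii

MR +: excludes Klebsiella pneumoniae, Klebsiella aerogenes, Enterobacter cloacae — 14 left.
ADH −: all 14 remaining candidates are consistent.
Indole −: excludes 7 organisms — 7 left.
Motility +: excludes Yersinia enterocolitica, Shigella sonnei — 5 left.
ODC −: excludes Serratia marcescens, Proteus mirabilis, Salmonella enterica, Hafnia alvei — 1 left.
PDA −: the one remaining candidate is consistent.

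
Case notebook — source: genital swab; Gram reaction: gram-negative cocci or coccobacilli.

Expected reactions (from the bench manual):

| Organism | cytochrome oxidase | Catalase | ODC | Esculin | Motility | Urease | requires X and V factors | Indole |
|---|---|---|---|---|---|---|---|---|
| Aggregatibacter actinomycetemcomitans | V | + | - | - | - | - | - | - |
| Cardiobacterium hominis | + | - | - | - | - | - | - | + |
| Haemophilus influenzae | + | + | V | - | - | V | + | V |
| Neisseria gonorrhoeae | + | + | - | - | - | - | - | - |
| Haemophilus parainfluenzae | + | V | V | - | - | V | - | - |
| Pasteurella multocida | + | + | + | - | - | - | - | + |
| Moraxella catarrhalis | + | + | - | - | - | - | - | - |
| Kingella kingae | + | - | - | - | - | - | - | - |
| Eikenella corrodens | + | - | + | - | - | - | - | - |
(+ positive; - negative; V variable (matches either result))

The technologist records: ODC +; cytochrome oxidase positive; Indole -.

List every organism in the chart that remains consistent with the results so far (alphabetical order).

Indole -: excludes Cardiobacterium hominis, Pasteurella multocida — 7 left.
ODC +: excludes Aggregatibacter actinomycetemcomitans, Neisseria gonorrhoeae, Moraxella catarrhalis, Kingella kingae — 3 left.
cytochrome oxidase +: all 3 remaining candidates are consistent.

Eikenella corrodens, Haemophilus influenzae, Haemophilus parainfluenzae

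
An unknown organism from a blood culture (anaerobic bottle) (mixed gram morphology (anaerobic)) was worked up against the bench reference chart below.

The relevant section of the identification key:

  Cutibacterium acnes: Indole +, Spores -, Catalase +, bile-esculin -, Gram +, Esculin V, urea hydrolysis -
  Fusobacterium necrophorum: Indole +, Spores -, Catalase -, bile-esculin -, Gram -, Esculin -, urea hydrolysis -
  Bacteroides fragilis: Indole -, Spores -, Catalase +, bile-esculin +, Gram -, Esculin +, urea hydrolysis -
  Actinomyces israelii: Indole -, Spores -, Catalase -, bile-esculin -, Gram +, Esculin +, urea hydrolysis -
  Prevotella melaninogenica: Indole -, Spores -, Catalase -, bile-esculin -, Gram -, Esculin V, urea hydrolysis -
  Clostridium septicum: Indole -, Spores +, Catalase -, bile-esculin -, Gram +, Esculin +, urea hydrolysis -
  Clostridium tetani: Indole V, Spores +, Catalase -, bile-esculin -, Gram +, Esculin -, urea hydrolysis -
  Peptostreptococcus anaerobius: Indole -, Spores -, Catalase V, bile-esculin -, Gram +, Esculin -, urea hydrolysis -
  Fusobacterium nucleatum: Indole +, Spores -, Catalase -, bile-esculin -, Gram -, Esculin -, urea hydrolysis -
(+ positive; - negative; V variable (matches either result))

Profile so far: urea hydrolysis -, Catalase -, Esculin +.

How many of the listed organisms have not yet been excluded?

3

Esculin +: excludes Fusobacterium necrophorum, Clostridium tetani, Peptostreptococcus anaerobius, Fusobacterium nucleatum — 5 left.
Catalase -: excludes Cutibacterium acnes, Bacteroides fragilis — 3 left.
urea hydrolysis -: all 3 remaining candidates are consistent.
Still consistent: Actinomyces israelii, Clostridium septicum, Prevotella melaninogenica.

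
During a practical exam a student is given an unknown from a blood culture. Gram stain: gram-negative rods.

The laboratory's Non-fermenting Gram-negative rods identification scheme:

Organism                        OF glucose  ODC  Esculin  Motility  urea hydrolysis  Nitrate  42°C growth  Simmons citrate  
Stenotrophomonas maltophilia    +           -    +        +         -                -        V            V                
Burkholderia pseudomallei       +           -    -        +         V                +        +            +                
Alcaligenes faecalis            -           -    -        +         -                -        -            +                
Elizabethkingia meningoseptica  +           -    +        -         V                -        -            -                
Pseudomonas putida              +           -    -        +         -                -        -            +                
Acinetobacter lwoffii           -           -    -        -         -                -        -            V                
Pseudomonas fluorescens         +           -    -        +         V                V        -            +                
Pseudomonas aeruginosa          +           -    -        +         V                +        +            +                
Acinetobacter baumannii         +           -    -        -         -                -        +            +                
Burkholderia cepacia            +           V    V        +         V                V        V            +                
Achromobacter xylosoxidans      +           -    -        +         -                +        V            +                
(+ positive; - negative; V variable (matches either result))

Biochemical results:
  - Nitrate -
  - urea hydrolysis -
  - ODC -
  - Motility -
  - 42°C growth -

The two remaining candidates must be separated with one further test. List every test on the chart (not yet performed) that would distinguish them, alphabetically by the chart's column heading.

Esculin, OF glucose

urea hydrolysis -: all 11 remaining candidates are consistent.
Nitrate -: excludes Burkholderia pseudomallei, Pseudomonas aeruginosa, Achromobacter xylosoxidans — 8 left.
Motility -: excludes 5 organisms — 3 left.
ODC -: all 3 remaining candidates are consistent.
42°C growth -: excludes Acinetobacter baumannii — 2 left.
Two candidates remain: Acinetobacter lwoffii and Elizabethkingia meningoseptica.
  OF glucose: Acinetobacter lwoffii -, Elizabethkingia meningoseptica + — discriminates.
  Esculin: Acinetobacter lwoffii -, Elizabethkingia meningoseptica + — discriminates.
  Simmons citrate: V vs - — variable for at least one, does not separate.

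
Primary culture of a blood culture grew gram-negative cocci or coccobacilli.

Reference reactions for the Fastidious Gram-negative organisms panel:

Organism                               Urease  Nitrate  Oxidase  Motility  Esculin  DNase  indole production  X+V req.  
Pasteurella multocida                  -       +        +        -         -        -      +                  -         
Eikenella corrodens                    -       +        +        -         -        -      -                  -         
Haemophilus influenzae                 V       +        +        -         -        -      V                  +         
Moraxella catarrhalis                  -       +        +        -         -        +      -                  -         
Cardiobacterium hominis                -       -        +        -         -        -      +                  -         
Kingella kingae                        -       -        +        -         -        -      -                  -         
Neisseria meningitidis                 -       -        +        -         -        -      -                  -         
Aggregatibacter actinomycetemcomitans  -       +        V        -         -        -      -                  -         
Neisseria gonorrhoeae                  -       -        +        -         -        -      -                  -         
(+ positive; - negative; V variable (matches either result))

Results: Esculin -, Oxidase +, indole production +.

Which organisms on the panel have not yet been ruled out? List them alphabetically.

Oxidase +: all 9 remaining candidates are consistent.
indole production +: excludes 6 organisms — 3 left.
Esculin -: all 3 remaining candidates are consistent.

Cardiobacterium hominis, Haemophilus influenzae, Pasteurella multocida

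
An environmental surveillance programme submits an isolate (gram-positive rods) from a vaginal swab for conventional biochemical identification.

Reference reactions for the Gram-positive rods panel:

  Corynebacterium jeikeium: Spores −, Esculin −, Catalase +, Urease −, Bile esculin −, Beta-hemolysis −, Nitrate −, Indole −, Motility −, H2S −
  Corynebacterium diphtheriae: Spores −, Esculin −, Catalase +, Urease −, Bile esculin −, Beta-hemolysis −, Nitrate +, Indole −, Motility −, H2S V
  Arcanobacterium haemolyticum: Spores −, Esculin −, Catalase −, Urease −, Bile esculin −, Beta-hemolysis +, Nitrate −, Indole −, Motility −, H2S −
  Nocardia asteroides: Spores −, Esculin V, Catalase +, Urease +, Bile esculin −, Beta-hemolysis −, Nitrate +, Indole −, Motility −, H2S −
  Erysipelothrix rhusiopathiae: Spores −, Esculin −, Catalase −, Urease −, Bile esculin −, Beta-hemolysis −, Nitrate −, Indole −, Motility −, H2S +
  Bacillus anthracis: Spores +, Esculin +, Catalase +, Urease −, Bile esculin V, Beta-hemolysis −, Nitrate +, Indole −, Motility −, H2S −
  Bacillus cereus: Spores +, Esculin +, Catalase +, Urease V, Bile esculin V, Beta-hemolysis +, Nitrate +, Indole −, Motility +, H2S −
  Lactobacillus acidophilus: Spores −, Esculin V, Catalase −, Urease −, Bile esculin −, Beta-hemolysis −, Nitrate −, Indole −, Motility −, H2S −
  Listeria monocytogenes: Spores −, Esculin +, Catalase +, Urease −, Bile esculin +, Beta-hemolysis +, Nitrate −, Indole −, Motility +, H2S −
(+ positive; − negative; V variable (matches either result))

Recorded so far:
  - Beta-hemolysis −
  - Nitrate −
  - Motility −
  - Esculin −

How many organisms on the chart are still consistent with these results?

3

Motility −: excludes Bacillus cereus, Listeria monocytogenes — 7 left.
Beta-hemolysis −: excludes Arcanobacterium haemolyticum — 6 left.
Esculin −: excludes Bacillus anthracis — 5 left.
Nitrate −: excludes Corynebacterium diphtheriae, Nocardia asteroides — 3 left.
Still consistent: Corynebacterium jeikeium, Erysipelothrix rhusiopathiae, Lactobacillus acidophilus.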